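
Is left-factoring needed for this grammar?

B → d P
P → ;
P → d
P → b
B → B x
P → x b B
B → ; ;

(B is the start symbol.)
No, left-factoring is not needed

Left-factoring is needed when two productions for the same non-terminal
share a common prefix on the right-hand side.

Productions for B:
  B → d P
  B → B x
  B → ; ;
Productions for P:
  P → ;
  P → d
  P → b
  P → x b B

No common prefixes found.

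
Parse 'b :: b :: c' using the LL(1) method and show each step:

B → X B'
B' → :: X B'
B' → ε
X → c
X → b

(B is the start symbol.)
LL(1) parsing maintains a stack (initially the start symbol over $) and the input. At each step: if the stack top is a terminal, match it against the current input token; if it is a non-terminal N, replace it with the RHS of M[N, lookahead] (the unique production whose predict set contains the lookahead).

Stack is shown with the top on the left.

Stack      Input          Action
--------------------------------
B $        b :: b :: c $  output B → X B'
X B' $     b :: b :: c $  output X → b
b B' $     b :: b :: c $  match 'b'
B' $       :: b :: c $    output B' → :: X B'
:: X B' $  :: b :: c $    match '::'
X B' $     b :: c $       output X → b
b B' $     b :: c $       match 'b'
B' $       :: c $         output B' → :: X B'
:: X B' $  :: c $         match '::'
X B' $     c $            output X → c
c B' $     c $            match 'c'
B' $       $              output B' → ε
$          $              accept

The string is accepted.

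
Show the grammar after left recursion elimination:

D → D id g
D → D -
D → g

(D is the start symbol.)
D → g D'
D' → id g D'
D' → - D'
D' → ε

D is directly left-recursive. The standard transformation for
  A → A α₁ | ... | A α_m | β₁ | ... | β_n
is
  A  → β₁ A' | ... | β_n A'
  A' → α₁ A' | ... | α_m A' | ε

D → g becomes D → g D'
D → D id g becomes D' → id g D'
D → D - becomes D' → - D'
Add D' → ε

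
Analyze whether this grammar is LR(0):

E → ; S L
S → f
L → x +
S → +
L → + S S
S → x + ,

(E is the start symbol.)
A grammar is LR(0) if no state in the canonical LR(0) collection has:
  - both a shift item (dot before a terminal) and a complete item (shift-reduce conflict), or
  - two or more complete items (reduce-reduce conflict; the accept item [E' → E .] counts as a complete item here).

Augment with E' → E and build the canonical LR(0) collection (I0 = CLOSURE({[E' → . E]}), then GOTO on every symbol after a dot until no new states appear). It has 15 states:
  I0: { [E → . ; S L], [E' → . E] }  — shift
  I1: { [E → ; . S L], [S → . +], [S → . f], [S → . x + ,] }  — shift
  I2: { [E' → E .] }  — accept
  I3: { [S → + .] }  — reduce
  I4: { [E → ; S . L], [L → . + S S], [L → . x +] }  — shift
  I5: { [S → f .] }  — reduce
  I6: { [S → x . + ,] }  — shift
  I7: { [S → x + . ,] }  — shift
  I8: { [S → x + , .] }  — reduce
  I9: { [L → + . S S], [S → . +], [S → . f], [S → . x + ,] }  — shift
  I10: { [E → ; S L .] }  — reduce
  I11: { [L → x . +] }  — shift
  I12: { [L → x + .] }  — reduce
  I13: { [L → + S . S], [S → . +], [S → . f], [S → . x + ,] }  — shift
  I14: { [L → + S S .] }  — reduce

Every state is either a pure shift/goto state or contains exactly one complete item and nothing to shift — no conflicts. The grammar is LR(0).

Answer: Yes, the grammar is LR(0)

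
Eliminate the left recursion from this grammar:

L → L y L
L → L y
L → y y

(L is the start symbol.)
L is directly left-recursive. The standard transformation for
  A → A α₁ | ... | A α_m | β₁ | ... | β_n
is
  A  → β₁ A' | ... | β_n A'
  A' → α₁ A' | ... | α_m A' | ε

L → y y becomes L → y y L'
L → L y L becomes L' → y L L'
L → L y becomes L' → y L'
Add L' → ε

Resulting grammar:
L → y y L'
L' → y L L'
L' → y L'
L' → ε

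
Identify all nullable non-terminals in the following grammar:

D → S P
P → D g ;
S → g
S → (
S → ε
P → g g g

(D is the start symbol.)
{ 'S' }

ε-productions: S → ε
So S is immediately nullable.
No further non-terminal can be added: every production for the remaining non-terminals contains a terminal or a non-nullable non-terminal.
Nullable = { 'S' }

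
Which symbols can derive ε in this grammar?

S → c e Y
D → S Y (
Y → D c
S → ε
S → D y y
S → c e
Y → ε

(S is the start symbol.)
ε-productions: S → ε, Y → ε
So S, Y are immediately nullable.
No further non-terminal can be added: every production for the remaining non-terminals contains a terminal or a non-nullable non-terminal.
Nullable = { 'S', 'Y' }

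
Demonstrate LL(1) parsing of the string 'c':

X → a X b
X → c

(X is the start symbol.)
Stack is shown with the top on the left.

Stack  Input  Action
--------------------
X $    c $    output X → c
c $    c $    match 'c'
$      $      accept

The string is accepted.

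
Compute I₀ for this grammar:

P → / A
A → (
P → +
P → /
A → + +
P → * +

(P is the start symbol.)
{ [P → . * +], [P → . +], [P → . / A], [P → . /], [P' → . P] }

First, augment the grammar with P' → P
I₀ = CLOSURE({ [P' → . P] }):
  [P' → . P] has the dot before P: add [P → . / A], [P → . +], [P → . /], [P → . * +]
No further items can be added.

I₀ = { [P → . * +], [P → . +], [P → . / A], [P → . /], [P' → . P] }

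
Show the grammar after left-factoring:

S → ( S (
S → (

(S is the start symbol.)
S → ( S'
S' → S (
S' → ε

Left-factoring transforms A → αβ₁ | αβ₂ into A → αA' and A' → β₁ | β₂
(α is the longest common prefix among the alternatives). Repeat until
no nonterminal has two alternatives with a common prefix.

Round 1: S has alternatives sharing prefix '('. Introduce S': S → ( S'
  Add: S' → S (
  Add: S' → ε

No remaining common prefixes — done.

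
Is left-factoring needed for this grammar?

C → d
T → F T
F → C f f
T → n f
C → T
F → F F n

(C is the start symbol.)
Left-factoring is needed when two productions for the same non-terminal
share a common prefix on the right-hand side.

Productions for C:
  C → d
  C → T
Productions for T:
  T → F T
  T → n f
Productions for F:
  F → C f f
  F → F F n

No common prefixes found.

Answer: No, left-factoring is not needed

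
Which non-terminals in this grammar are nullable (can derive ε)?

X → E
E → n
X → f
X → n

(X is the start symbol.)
There are no ε-productions, so no non-terminal can derive ε.
No non-terminals are nullable.

Answer: None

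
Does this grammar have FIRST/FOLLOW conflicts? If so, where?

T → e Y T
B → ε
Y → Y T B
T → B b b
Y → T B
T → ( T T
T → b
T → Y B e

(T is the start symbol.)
A FIRST/FOLLOW conflict occurs when a non-terminal N has a nullable alternative N → β (β ⇒* ε) and another alternative N → α with FIRST(α) ∩ FOLLOW(N) ≠ ∅: on such a lookahead the parser cannot decide between expanding α and letting N vanish via β.

Nullable non-terminals: B.
B has a nullable alternative but only one production, so nothing to check.

T, Y have no nullable alternative, so no FIRST/FOLLOW check is needed there.

No FIRST/FOLLOW conflicts found.

Answer: No FIRST/FOLLOW conflicts.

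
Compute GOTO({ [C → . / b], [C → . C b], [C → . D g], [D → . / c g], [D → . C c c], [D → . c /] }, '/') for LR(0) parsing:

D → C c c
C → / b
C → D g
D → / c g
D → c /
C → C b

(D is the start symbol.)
{ [C → / . b], [D → / . c g] }

GOTO(I, '/') = CLOSURE({ [A → αX.β] : [A → α.Xβ] ∈ I, X = '/' })

Items with dot before '/', with the dot advanced:
  [C → . / b] → [C → / . b]
  [D → . / c g] → [D → / . c g]
Closure adds nothing (no advanced item has the dot before a non-terminal).

GOTO = { [C → / . b], [D → / . c g] }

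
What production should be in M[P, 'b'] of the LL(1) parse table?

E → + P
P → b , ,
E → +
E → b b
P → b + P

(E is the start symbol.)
P → b , ,, P → b + P

To find M[P, 'b'], we find productions for P where 'b' is in the predict set (PREDICT(N → α) = (FIRST(α) \ {ε}) ∪ (FOLLOW(N) if α ⇒* ε)).

P → b , ,: PREDICT = { 'b' }
  'b' is in predict set, so this production goes in M[P, 'b']
P → b + P: PREDICT = { 'b' }
  'b' is in predict set, so this production goes in M[P, 'b']

M[P, 'b'] = P → b , ,, P → b + P  (a multiply-defined cell — the grammar is not LL(1))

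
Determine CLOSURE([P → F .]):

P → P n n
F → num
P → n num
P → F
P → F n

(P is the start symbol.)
{ [P → F .] }

To compute CLOSURE, for each item [A → α.Bβ] where B is a non-terminal, add [B → .γ] for all productions B → γ; repeat for the newly added items until nothing changes.

Start with: [P → F .]
The dot is at the end, so nothing is added.

CLOSURE = { [P → F .] }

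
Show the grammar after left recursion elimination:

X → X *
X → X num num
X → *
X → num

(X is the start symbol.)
X is directly left-recursive. The standard transformation for
  A → A α₁ | ... | A α_m | β₁ | ... | β_n
is
  A  → β₁ A' | ... | β_n A'
  A' → α₁ A' | ... | α_m A' | ε

X → * becomes X → * X'
X → num becomes X → num X'
X → X * becomes X' → * X'
X → X num num becomes X' → num num X'
Add X' → ε

Resulting grammar:
X → * X'
X → num X'
X' → * X'
X' → num num X'
X' → ε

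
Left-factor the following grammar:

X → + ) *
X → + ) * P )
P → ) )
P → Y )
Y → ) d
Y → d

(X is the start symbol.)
Left-factoring transforms A → αβ₁ | αβ₂ into A → αA' and A' → β₁ | β₂
(α is the longest common prefix among the alternatives). Repeat until
no nonterminal has two alternatives with a common prefix.

Round 1: X has alternatives sharing prefix '+ ) *'. Introduce X': X → + ) * X'
  Add: X' → ε
  Add: X' → P )

No remaining common prefixes — done.

Resulting grammar:
X → + ) * X'
X' → ε
X' → P )
P → ) )
P → Y )
Y → ) d
Y → d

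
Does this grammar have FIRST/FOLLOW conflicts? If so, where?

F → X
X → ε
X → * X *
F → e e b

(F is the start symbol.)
Yes. X → '*' X '*' with FOLLOW(X) on { '*' }

A FIRST/FOLLOW conflict occurs when a non-terminal N has a nullable alternative N → β (β ⇒* ε) and another alternative N → α with FIRST(α) ∩ FOLLOW(N) ≠ ∅: on such a lookahead the parser cannot decide between expanding α and letting N vanish via β.

Nullable non-terminals: F, X.
FIRST sets used below: FIRST(X) = { '*', ε }

F: nullable alternative(s) F → X; FOLLOW(F) = { $ }
  F → X: FIRST \ {ε} = { '*' } — this is the only nullable alternative, skip
  F → e e b: FIRST \ {ε} = { 'e' } — disjoint from FOLLOW(F)

X: nullable alternative(s) X → ε; FOLLOW(X) = { $, '*' }
  X → ε: FIRST \ {ε} = { } — this is the only nullable alternative, skip
  X → * X *: FIRST \ {ε} = { '*' } — overlaps FOLLOW(X) on { '*' }: CONFLICT

So the grammar has 1 FIRST/FOLLOW conflict (marked CONFLICT above).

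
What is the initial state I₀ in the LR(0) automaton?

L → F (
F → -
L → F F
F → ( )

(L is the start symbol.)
{ [F → . ( )], [F → . -], [L → . F (], [L → . F F], [L' → . L] }

First, augment the grammar with L' → L
I₀ = CLOSURE({ [L' → . L] }):
  [L' → . L] has the dot before L: add [L → . F (], [L → . F F]
  [L → . F (] has the dot before F: add [F → . -], [F → . ( )]
No further items can be added.

I₀ = { [F → . ( )], [F → . -], [L → . F (], [L → . F F], [L' → . L] }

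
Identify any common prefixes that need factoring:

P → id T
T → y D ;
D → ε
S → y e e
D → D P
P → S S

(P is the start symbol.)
Left-factoring is needed when two productions for the same non-terminal
share a common prefix on the right-hand side.

Productions for P:
  P → id T
  P → S S
Productions for D:
  D → ε
  D → D P

No common prefixes found.

Answer: No, left-factoring is not needed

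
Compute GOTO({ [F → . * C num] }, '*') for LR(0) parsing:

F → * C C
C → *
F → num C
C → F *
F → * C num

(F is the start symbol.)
{ [C → . *], [C → . F *], [F → * . C num], [F → . * C C], [F → . * C num], [F → . num C] }

GOTO(I, '*') = CLOSURE({ [A → αX.β] : [A → α.Xβ] ∈ I, X = '*' })

Items with dot before '*', with the dot advanced:
  [F → . * C num] → [F → * . C num]
Closure of the advanced items:
  [F → * . C num] has the dot before C: add [C → . *], [C → . F *]
  [C → . F *] has the dot before F: add [F → . * C C], [F → . num C], [F → . * C num]

GOTO = { [C → . *], [C → . F *], [F → * . C num], [F → . * C C], [F → . * C num], [F → . num C] }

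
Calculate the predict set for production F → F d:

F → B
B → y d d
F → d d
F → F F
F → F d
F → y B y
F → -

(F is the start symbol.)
PREDICT(F → F d) = (FIRST(RHS) \ {ε}) ∪ (FOLLOW(F) if ε ∈ FIRST(RHS), i.e. RHS ⇒* ε)
FIRST(F) = { '-', 'd', 'y' }
FIRST(F d) = { '-', 'd', 'y' }
ε ∉ FIRST(F d), so FOLLOW(F) is not added.
PREDICT(F → F d) = { '-', 'd', 'y' }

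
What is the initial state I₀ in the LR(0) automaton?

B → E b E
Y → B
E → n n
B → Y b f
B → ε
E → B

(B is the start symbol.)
First, augment the grammar with B' → B
I₀ = CLOSURE({ [B' → . B] }):
  [B' → . B] has the dot before B: add [B → . E b E], [B → . Y b f], [B → .]
  [B → . E b E] has the dot before E: add [E → . n n], [E → . B]
  [B → . Y b f] has the dot before Y: add [Y → . B]
No further items can be added.

I₀ = { [B → . E b E], [B → . Y b f], [B → .], [B' → . B], [E → . B], [E → . n n], [Y → . B] }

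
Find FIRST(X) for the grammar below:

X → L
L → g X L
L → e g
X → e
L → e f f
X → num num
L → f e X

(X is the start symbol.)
FIRST sets of the other non-terminals involved (by the same procedure, iterated to a fixed point):
  FIRST(L) = { 'e', 'f', 'g' }

From X → L:
  - L is a non-terminal: add FIRST(L) \ {ε} = { 'e', 'f', 'g' }
    L is not nullable, so stop
From X → e:
  - e is a terminal: add 'e' and stop
From X → num num:
  - num is a terminal: add 'num' and stop

Collecting: FIRST(X) = { 'e', 'f', 'g', 'num' }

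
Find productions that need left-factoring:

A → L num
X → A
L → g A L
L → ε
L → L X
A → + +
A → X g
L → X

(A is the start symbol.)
No, left-factoring is not needed

Left-factoring is needed when two productions for the same non-terminal
share a common prefix on the right-hand side.

Productions for A:
  A → L num
  A → + +
  A → X g
Productions for L:
  L → g A L
  L → ε
  L → L X
  L → X

No common prefixes found.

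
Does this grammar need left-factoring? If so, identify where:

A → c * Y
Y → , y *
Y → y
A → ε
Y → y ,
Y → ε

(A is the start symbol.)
Yes, Y has productions with common prefix 'y'

Left-factoring is needed when two productions for the same non-terminal
share a common prefix on the right-hand side.

Productions for A:
  A → c * Y
  A → ε
Productions for Y:
  Y → , y *
  Y → y
  Y → y ,
  Y → ε

Found common prefix 'y' in productions for Y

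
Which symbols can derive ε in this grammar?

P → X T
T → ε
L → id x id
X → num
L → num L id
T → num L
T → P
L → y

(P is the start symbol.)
{ 'T' }

ε-productions: T → ε
So T is immediately nullable.
No further non-terminal can be added: every production for the remaining non-terminals contains a terminal or a non-nullable non-terminal.
Nullable = { 'T' }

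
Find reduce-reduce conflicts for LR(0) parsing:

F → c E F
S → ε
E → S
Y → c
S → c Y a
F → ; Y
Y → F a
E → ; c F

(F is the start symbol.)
Augment with F' → F and build the canonical LR(0) collection (I0 = CLOSURE({[F' → . F]}), then GOTO on every symbol after a dot until no new states appear). It has 17 states:
  I0: { [F → . ; Y], [F → . c E F], [F' → . F] }  — shift
  I1: { [F → . ; Y], [F → . c E F], [F → ; . Y], [Y → . F a], [Y → . c] }  — shift
  I2: { [F' → F .] }  — accept
  I3: { [E → . ; c F], [E → . S], [F → c . E F], [S → . c Y a], [S → .] }  — shift, reduce
  I4: { [E → ; . c F] }  — shift
  I5: { [F → . ; Y], [F → . c E F], [F → c E . F] }  — shift
  I6: { [E → S .] }  — reduce
  I7: { [F → . ; Y], [F → . c E F], [S → c . Y a], [Y → . F a], [Y → . c] }  — shift
  I8: { [Y → F . a] }  — shift
  I9: { [S → c Y . a] }  — shift
  I10: { [E → . ; c F], [E → . S], [F → c . E F], [S → . c Y a], [S → .], [Y → c .] }  — shift, 2 reduces
  I11: { [S → c Y a .] }  — reduce
  I12: { [Y → F a .] }  — reduce
  I13: { [F → c E F .] }  — reduce
  I14: { [E → ; c . F], [F → . ; Y], [F → . c E F] }  — shift
  I15: { [E → ; c F .] }  — reduce
  I16: { [F → ; Y .] }  — reduce

I10 contains complete items [S → .], [Y → c .] — reduce-reduce conflict.

Answer: Yes — I10: [S → .] vs [Y → c .]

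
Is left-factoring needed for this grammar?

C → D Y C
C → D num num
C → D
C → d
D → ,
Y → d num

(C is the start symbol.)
Yes, C has productions with common prefix 'D'

Left-factoring is needed when two productions for the same non-terminal
share a common prefix on the right-hand side.

Productions for C:
  C → D Y C
  C → D num num
  C → D
  C → d

Found common prefix 'D' in productions for C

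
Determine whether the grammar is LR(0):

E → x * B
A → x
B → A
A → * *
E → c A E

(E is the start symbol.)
A grammar is LR(0) if no state in the canonical LR(0) collection has:
  - both a shift item (dot before a terminal) and a complete item (shift-reduce conflict), or
  - two or more complete items (reduce-reduce conflict; the accept item [E' → E .] counts as a complete item here).

Augment with E' → E and build the canonical LR(0) collection (I0 = CLOSURE({[E' → . E]}), then GOTO on every symbol after a dot until no new states appear). It has 12 states:
  I0: { [E → . c A E], [E → . x * B], [E' → . E] }  — shift
  I1: { [E' → E .] }  — accept
  I2: { [A → . * *], [A → . x], [E → c . A E] }  — shift
  I3: { [E → x . * B] }  — shift
  I4: { [A → . * *], [A → . x], [B → . A], [E → x * . B] }  — shift
  I5: { [A → * . *] }  — shift
  I6: { [B → A .] }  — reduce
  I7: { [E → x * B .] }  — reduce
  I8: { [A → x .] }  — reduce
  I9: { [A → * * .] }  — reduce
  I10: { [E → . c A E], [E → . x * B], [E → c A . E] }  — shift
  I11: { [E → c A E .] }  — reduce

Every state is either a pure shift/goto state or contains exactly one complete item and nothing to shift — no conflicts. The grammar is LR(0).

Answer: Yes, the grammar is LR(0)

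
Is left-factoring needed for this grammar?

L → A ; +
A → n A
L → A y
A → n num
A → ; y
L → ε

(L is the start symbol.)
Left-factoring is needed when two productions for the same non-terminal
share a common prefix on the right-hand side.

Productions for L:
  L → A ; +
  L → A y
  L → ε
Productions for A:
  A → n A
  A → n num
  A → ; y

Found common prefix 'A' in productions for L
Found common prefix 'n' in productions for A

Answer: Yes, L has productions with common prefix 'A'; A has productions with common prefix 'n'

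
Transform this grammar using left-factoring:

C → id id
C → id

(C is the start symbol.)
C → id C'
C' → id
C' → ε

Left-factoring transforms A → αβ₁ | αβ₂ into A → αA' and A' → β₁ | β₂
(α is the longest common prefix among the alternatives). Repeat until
no nonterminal has two alternatives with a common prefix.

Round 1: C has alternatives sharing prefix 'id'. Introduce C': C → id C'
  Add: C' → id
  Add: C' → ε

No remaining common prefixes — done.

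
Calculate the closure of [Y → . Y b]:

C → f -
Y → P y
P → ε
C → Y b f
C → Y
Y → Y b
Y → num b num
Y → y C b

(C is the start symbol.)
To compute CLOSURE, for each item [A → α.Bβ] where B is a non-terminal, add [B → .γ] for all productions B → γ; repeat for the newly added items until nothing changes.

Start with: [Y → . Y b]
  [Y → . Y b] has the dot before Y: add [Y → . P y], [Y → . num b num], [Y → . y C b]
  [Y → . P y] has the dot before P: add [P → .]
No further items can be added.

CLOSURE = { [P → .], [Y → . P y], [Y → . Y b], [Y → . num b num], [Y → . y C b] }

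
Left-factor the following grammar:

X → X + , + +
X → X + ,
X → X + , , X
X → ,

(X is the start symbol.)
Left-factoring transforms A → αβ₁ | αβ₂ into A → αA' and A' → β₁ | β₂
(α is the longest common prefix among the alternatives). Repeat until
no nonterminal has two alternatives with a common prefix.

Round 1: X has alternatives sharing prefix 'X + ,'. Introduce X': X → X + , X'
  Add: X' → + +
  Add: X' → ε
  Add: X' → , X

No remaining common prefixes — done.

Resulting grammar:
X → X + , X'
X' → + +
X' → ε
X' → , X
X → ,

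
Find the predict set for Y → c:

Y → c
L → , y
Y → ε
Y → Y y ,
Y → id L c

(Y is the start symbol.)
PREDICT(Y → c) = (FIRST(RHS) \ {ε}) ∪ (FOLLOW(Y) if ε ∈ FIRST(RHS), i.e. RHS ⇒* ε)
FIRST(c) = { 'c' }
ε ∉ FIRST(c), so FOLLOW(Y) is not added.
PREDICT(Y → c) = { 'c' }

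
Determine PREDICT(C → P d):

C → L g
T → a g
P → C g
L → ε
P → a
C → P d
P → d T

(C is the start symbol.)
PREDICT(C → P d) = (FIRST(RHS) \ {ε}) ∪ (FOLLOW(C) if ε ∈ FIRST(RHS), i.e. RHS ⇒* ε)
FIRST(P) = { 'a', 'd', 'g' }
FIRST(P d) = { 'a', 'd', 'g' }
ε ∉ FIRST(P d), so FOLLOW(C) is not added.
PREDICT(C → P d) = { 'a', 'd', 'g' }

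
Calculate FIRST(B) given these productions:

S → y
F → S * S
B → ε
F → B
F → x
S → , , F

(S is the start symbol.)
To compute FIRST(B), examine every production with B on the left-hand side, reading each right-hand side left to right until a non-nullable symbol is reached.

From B → ε:
  - ε-production, so ε ∈ FIRST(B)

Collecting: FIRST(B) = { ε }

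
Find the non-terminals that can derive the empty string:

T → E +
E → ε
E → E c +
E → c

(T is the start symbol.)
A non-terminal is nullable if it can derive ε (the empty string): either it has an ε-production, or it has a production whose right-hand side consists entirely of nullable non-terminals.

ε-productions: E → ε
So E is immediately nullable.
No further non-terminal can be added: every production for the remaining non-terminals contains a terminal or a non-nullable non-terminal.
Nullable = { 'E' }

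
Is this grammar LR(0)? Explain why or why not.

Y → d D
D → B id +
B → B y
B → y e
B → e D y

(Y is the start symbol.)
Yes, the grammar is LR(0)

A grammar is LR(0) if no state in the canonical LR(0) collection has:
  - both a shift item (dot before a terminal) and a complete item (shift-reduce conflict), or
  - two or more complete items (reduce-reduce conflict; the accept item [Y' → Y .] counts as a complete item here).

Augment with Y' → Y and build the canonical LR(0) collection (I0 = CLOSURE({[Y' → . Y]}), then GOTO on every symbol after a dot until no new states appear). It has 13 states:
  I0: { [Y → . d D], [Y' → . Y] }  — shift
  I1: { [Y' → Y .] }  — accept
  I2: { [B → . B y], [B → . e D y], [B → . y e], [D → . B id +], [Y → d . D] }  — shift
  I3: { [B → B . y], [D → B . id +] }  — shift
  I4: { [Y → d D .] }  — reduce
  I5: { [B → . B y], [B → . e D y], [B → . y e], [B → e . D y], [D → . B id +] }  — shift
  I6: { [B → y . e] }  — shift
  I7: { [B → y e .] }  — reduce
  I8: { [B → e D . y] }  — shift
  I9: { [B → e D y .] }  — reduce
  I10: { [D → B id . +] }  — shift
  I11: { [B → B y .] }  — reduce
  I12: { [D → B id + .] }  — reduce

Every state is either a pure shift/goto state or contains exactly one complete item and nothing to shift — no conflicts. The grammar is LR(0).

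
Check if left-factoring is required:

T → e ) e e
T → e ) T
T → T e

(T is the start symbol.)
Left-factoring is needed when two productions for the same non-terminal
share a common prefix on the right-hand side.

Productions for T:
  T → e ) e e
  T → e ) T
  T → T e

Found common prefix 'e )' in productions for T

Answer: Yes, T has productions with common prefix 'e )'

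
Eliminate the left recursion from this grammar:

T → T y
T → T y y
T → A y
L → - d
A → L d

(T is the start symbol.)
T → A y T'
T' → y T'
T' → y y T'
T' → ε
L → - d
A → L d

T is directly left-recursive. The standard transformation for
  A → A α₁ | ... | A α_m | β₁ | ... | β_n
is
  A  → β₁ A' | ... | β_n A'
  A' → α₁ A' | ... | α_m A' | ε

T → A y becomes T → A y T'
T → T y becomes T' → y T'
T → T y y becomes T' → y y T'
Add T' → ε

Productions for other non-terminals are unchanged:
  L → - d
  A → L d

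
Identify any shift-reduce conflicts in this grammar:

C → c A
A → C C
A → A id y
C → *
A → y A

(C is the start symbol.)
Augment with C' → C and build the canonical LR(0) collection (I0 = CLOSURE({[C' → . C]}), then GOTO on every symbol after a dot until no new states appear). It has 11 states:
  I0: { [C → . *], [C → . c A], [C' → . C] }  — shift
  I1: { [C → * .] }  — reduce
  I2: { [C' → C .] }  — accept
  I3: { [A → . A id y], [A → . C C], [A → . y A], [C → . *], [C → . c A], [C → c . A] }  — shift
  I4: { [A → A . id y], [C → c A .] }  — shift, reduce
  I5: { [A → C . C], [C → . *], [C → . c A] }  — shift
  I6: { [A → . A id y], [A → . C C], [A → . y A], [A → y . A], [C → . *], [C → . c A] }  — shift
  I7: { [A → A . id y], [A → y A .] }  — shift, reduce
  I8: { [A → A id . y] }  — shift
  I9: { [A → A id y .] }  — reduce
  I10: { [A → C C .] }  — reduce

I4 contains reduce item [C → c A .] and shift item [A → A . id y] — shift-reduce conflict.
I7 contains reduce item [A → y A .] and shift item [A → A . id y] — shift-reduce conflict.

Answer: Yes — I4: [C → c A .] vs [A → A . id y]; I7: [A → y A .] vs [A → A . id y]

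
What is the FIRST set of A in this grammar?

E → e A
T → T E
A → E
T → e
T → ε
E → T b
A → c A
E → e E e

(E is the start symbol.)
To compute FIRST(A), examine every production with A on the left-hand side, reading each right-hand side left to right until a non-nullable symbol is reached.

FIRST sets of the other non-terminals involved (by the same procedure, iterated to a fixed point):
  FIRST(E) = { 'b', 'e' }

From A → E:
  - E is a non-terminal: add FIRST(E) \ {ε} = { 'b', 'e' }
    E is not nullable, so stop
From A → c A:
  - c is a terminal: add 'c' and stop

Collecting: FIRST(A) = { 'b', 'c', 'e' }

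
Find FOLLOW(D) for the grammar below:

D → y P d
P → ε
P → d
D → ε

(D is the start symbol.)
{ $ }

D is the start symbol, so $ ∈ FOLLOW(D).
D does not occur on any right-hand side.

Taking the union: FOLLOW(D) = { $ }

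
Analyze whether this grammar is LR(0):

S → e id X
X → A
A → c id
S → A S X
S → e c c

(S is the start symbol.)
Yes, the grammar is LR(0)

Augment with S' → S and build the canonical LR(0) collection (I0 = CLOSURE({[S' → . S]}), then GOTO on every symbol after a dot until no new states appear). It has 13 states:
  I0: { [A → . c id], [S → . A S X], [S → . e c c], [S → . e id X], [S' → . S] }  — shift
  I1: { [A → . c id], [S → . A S X], [S → . e c c], [S → . e id X], [S → A . S X] }  — shift
  I2: { [S' → S .] }  — accept
  I3: { [A → c . id] }  — shift
  I4: { [S → e . c c], [S → e . id X] }  — shift
  I5: { [S → e c . c] }  — shift
  I6: { [A → . c id], [S → e id . X], [X → . A] }  — shift
  I7: { [X → A .] }  — reduce
  I8: { [S → e id X .] }  — reduce
  I9: { [S → e c c .] }  — reduce
  I10: { [A → c id .] }  — reduce
  I11: { [A → . c id], [S → A S . X], [X → . A] }  — shift
  I12: { [S → A S X .] }  — reduce

Every state is either a pure shift/goto state or contains exactly one complete item and nothing to shift — no conflicts. The grammar is LR(0).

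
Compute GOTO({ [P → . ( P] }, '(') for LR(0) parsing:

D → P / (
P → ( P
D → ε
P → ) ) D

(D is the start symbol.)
{ [P → ( . P], [P → . ( P], [P → . ) ) D] }

GOTO(I, '(') = CLOSURE({ [A → αX.β] : [A → α.Xβ] ∈ I, X = '(' })

Items with dot before '(', with the dot advanced:
  [P → . ( P] → [P → ( . P]
Closure of the advanced items:
  [P → ( . P] has the dot before P: add [P → . ( P], [P → . ) ) D]

GOTO = { [P → ( . P], [P → . ( P], [P → . ) ) D] }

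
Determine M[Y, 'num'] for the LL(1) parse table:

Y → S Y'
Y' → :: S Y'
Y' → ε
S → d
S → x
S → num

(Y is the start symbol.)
To find M[Y, 'num'], we find productions for Y where 'num' is in the predict set (PREDICT(N → α) = (FIRST(α) \ {ε}) ∪ (FOLLOW(N) if α ⇒* ε)).

Relevant sets:
  FIRST(S) = { 'd', 'num', 'x' }

Y → S Y': PREDICT = { 'd', 'num', 'x' }
  'num' is in predict set, so this production goes in M[Y, 'num']

M[Y, 'num'] = Y → S Y'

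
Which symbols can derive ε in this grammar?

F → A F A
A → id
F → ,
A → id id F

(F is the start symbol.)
A non-terminal is nullable if it can derive ε (the empty string): either it has an ε-production, or it has a production whose right-hand side consists entirely of nullable non-terminals.

There are no ε-productions, so no non-terminal can derive ε.
No non-terminals are nullable.

Answer: None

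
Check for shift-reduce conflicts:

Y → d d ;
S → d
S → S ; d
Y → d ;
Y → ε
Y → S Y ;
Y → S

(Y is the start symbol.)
Yes — I0: [Y → .] vs [S → . d]; I1: [Y → .] vs [S → S . ; d]; I3: [S → d .] vs [Y → d . ;]

Augment with Y' → Y and build the canonical LR(0) collection (I0 = CLOSURE({[Y' → . Y]}), then GOTO on every symbol after a dot until no new states appear). It has 11 states:
  I0: { [S → . S ; d], [S → . d], [Y → . S Y ;], [Y → . S], [Y → . d ;], [Y → . d d ;], [Y → .], [Y' → . Y] }  — shift, reduce
  I1: { [S → . S ; d], [S → . d], [S → S . ; d], [Y → . S Y ;], [Y → . S], [Y → . d ;], [Y → . d d ;], [Y → .], [Y → S . Y ;], [Y → S .] }  — shift, 2 reduces
  I2: { [Y' → Y .] }  — accept
  I3: { [S → d .], [Y → d . ;], [Y → d . d ;] }  — shift, reduce
  I4: { [Y → d ; .] }  — reduce
  I5: { [Y → d d . ;] }  — shift
  I6: { [Y → d d ; .] }  — reduce
  I7: { [S → S ; . d] }  — shift
  I8: { [Y → S Y . ;] }  — shift
  I9: { [Y → S Y ; .] }  — reduce
  I10: { [S → S ; d .] }  — reduce

I0 contains reduce item [Y → .] and shift items [S → . d], [Y → . d ;], [Y → . d d ;] — shift-reduce conflict.
I1 contains reduce items [Y → .], [Y → S .] and shift items [S → S . ; d], [S → . d], [Y → . d ;], [Y → . d d ;] — shift-reduce conflict.
I3 contains reduce item [S → d .] and shift items [Y → d . ;], [Y → d . d ;] — shift-reduce conflict.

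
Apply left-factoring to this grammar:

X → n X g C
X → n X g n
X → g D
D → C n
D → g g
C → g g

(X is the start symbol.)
Left-factoring transforms A → αβ₁ | αβ₂ into A → αA' and A' → β₁ | β₂
(α is the longest common prefix among the alternatives). Repeat until
no nonterminal has two alternatives with a common prefix.

Round 1: X has alternatives sharing prefix 'n X g'. Introduce X': X → n X g X'
  Add: X' → C
  Add: X' → n

No remaining common prefixes — done.

Resulting grammar:
X → n X g X'
X' → C
X' → n
X → g D
D → C n
D → g g
C → g g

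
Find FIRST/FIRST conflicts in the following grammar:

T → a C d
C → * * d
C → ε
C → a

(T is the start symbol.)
A FIRST/FIRST conflict occurs when two productions N → α and N → β for the same non-terminal have FIRST(α) ∩ FIRST(β) ≠ ∅ (with ε ∈ FIRST of a nullable right-hand side, so two nullable alternatives also conflict).

Productions for C:
  C → * * d: FIRST = { '*' }
  C → ε: FIRST = { ε }
  C → a: FIRST = { 'a' }
T has only one production, so no FIRST/FIRST conflict is possible there.

All alternatives of each non-terminal have pairwise disjoint FIRST sets.

Answer: No FIRST/FIRST conflicts.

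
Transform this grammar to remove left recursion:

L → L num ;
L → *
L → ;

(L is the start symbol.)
L → * L'
L → ; L'
L' → num ; L'
L' → ε

L is directly left-recursive. The standard transformation for
  A → A α₁ | ... | A α_m | β₁ | ... | β_n
is
  A  → β₁ A' | ... | β_n A'
  A' → α₁ A' | ... | α_m A' | ε

L → * becomes L → * L'
L → ; becomes L → ; L'
L → L num ; becomes L' → num ; L'
Add L' → ε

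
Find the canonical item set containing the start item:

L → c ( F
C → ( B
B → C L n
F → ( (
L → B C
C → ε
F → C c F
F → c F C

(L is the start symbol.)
First, augment the grammar with L' → L
I₀ = CLOSURE({ [L' → . L] }):
  [L' → . L] has the dot before L: add [L → . c ( F], [L → . B C]
  [L → . B C] has the dot before B: add [B → . C L n]
  [B → . C L n] has the dot before C: add [C → . ( B], [C → .]
No further items can be added.

I₀ = { [B → . C L n], [C → . ( B], [C → .], [L → . B C], [L → . c ( F], [L' → . L] }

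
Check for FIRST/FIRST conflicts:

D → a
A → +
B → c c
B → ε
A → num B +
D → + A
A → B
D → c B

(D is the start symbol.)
No FIRST/FIRST conflicts.

FIRST sets of the non-terminals at (or reachable through a nullable prefix from) the front of some alternative:
  FIRST(B) = { 'c', ε }

Productions for D:
  D → a: FIRST = { 'a' }
  D → + A: FIRST = { '+' }
  D → c B: FIRST = { 'c' }
Productions for A:
  A → +: FIRST = { '+' }
  A → num B +: FIRST = { 'num' }
  A → B: FIRST = { 'c', ε }
Productions for B:
  B → c c: FIRST = { 'c' }
  B → ε: FIRST = { ε }

All alternatives of each non-terminal have pairwise disjoint FIRST sets.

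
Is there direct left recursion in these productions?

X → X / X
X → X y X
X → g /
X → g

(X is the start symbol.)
Yes, X is left-recursive

Direct left recursion occurs when N → N α for some non-terminal N (the right-hand side begins with the left-hand side itself).

X → X / X: LEFT RECURSIVE (starts with X)
X → X y X: LEFT RECURSIVE (starts with X)
X → g /: starts with g
X → g: starts with g

The grammar has direct left recursion on: X.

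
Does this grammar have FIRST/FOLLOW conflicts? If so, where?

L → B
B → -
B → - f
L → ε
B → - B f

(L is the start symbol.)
No FIRST/FOLLOW conflicts.

A FIRST/FOLLOW conflict occurs when a non-terminal N has a nullable alternative N → β (β ⇒* ε) and another alternative N → α with FIRST(α) ∩ FOLLOW(N) ≠ ∅: on such a lookahead the parser cannot decide between expanding α and letting N vanish via β.

Nullable non-terminals: L.
FIRST sets used below: FIRST(B) = { '-' }

L: nullable alternative(s) L → ε; FOLLOW(L) = { $ }
  L → B: FIRST \ {ε} = { '-' } — disjoint from FOLLOW(L)
  L → ε: FIRST \ {ε} = { } — this is the only nullable alternative, skip

B has no nullable alternative, so no FIRST/FOLLOW check is needed there.

No FIRST/FOLLOW conflicts found.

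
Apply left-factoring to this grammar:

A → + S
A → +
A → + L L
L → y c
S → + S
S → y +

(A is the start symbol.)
Left-factoring transforms A → αβ₁ | αβ₂ into A → αA' and A' → β₁ | β₂
(α is the longest common prefix among the alternatives). Repeat until
no nonterminal has two alternatives with a common prefix.

Round 1: A has alternatives sharing prefix '+'. Introduce A': A → + A'
  Add: A' → S
  Add: A' → ε
  Add: A' → L L

No remaining common prefixes — done.

Resulting grammar:
A → + A'
A' → S
A' → ε
A' → L L
L → y c
S → + S
S → y +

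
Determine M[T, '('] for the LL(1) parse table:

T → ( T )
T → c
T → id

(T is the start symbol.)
To find M[T, '('], we find productions for T where '(' is in the predict set (PREDICT(N → α) = (FIRST(α) \ {ε}) ∪ (FOLLOW(N) if α ⇒* ε)).

T → ( T ): PREDICT = { '(' }
  '(' is in predict set, so this production goes in M[T, '(']
T → c: PREDICT = { 'c' }
T → id: PREDICT = { 'id' }

M[T, '('] = T → ( T )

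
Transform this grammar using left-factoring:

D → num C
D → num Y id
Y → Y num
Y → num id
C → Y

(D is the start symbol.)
D → num D'
D' → C
D' → Y id
Y → Y num
Y → num id
C → Y

Left-factoring transforms A → αβ₁ | αβ₂ into A → αA' and A' → β₁ | β₂
(α is the longest common prefix among the alternatives). Repeat until
no nonterminal has two alternatives with a common prefix.

Round 1: D has alternatives sharing prefix 'num'. Introduce D': D → num D'
  Add: D' → C
  Add: D' → Y id

No remaining common prefixes — done.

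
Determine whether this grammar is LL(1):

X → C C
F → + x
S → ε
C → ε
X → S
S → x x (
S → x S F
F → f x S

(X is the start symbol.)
No. Predict set conflict for X: { $ }

Relevant sets:
  FIRST(C) = { ε }
  FIRST(S) = { 'x', ε }
  FOLLOW(X) = { $ }
  FOLLOW(S) = { $, '+', 'f' }

For X:
  PREDICT(X → C C) = { $ }
  PREDICT(X → S) = { $, 'x' }
For F:
  PREDICT(F → '+' x) = { '+' }
  PREDICT(F → f x S) = { 'f' }
For S:
  PREDICT(S → ε) = { $, '+', 'f' }
  PREDICT(S → x x '(') = { 'x' }
  PREDICT(S → x S F) = { 'x' }
C has a single production, so nothing to check there.

Conflict found: Predict set conflict for X: { $ }
The grammar is NOT LL(1).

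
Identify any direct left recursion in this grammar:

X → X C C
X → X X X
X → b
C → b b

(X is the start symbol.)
Direct left recursion occurs when N → N α for some non-terminal N (the right-hand side begins with the left-hand side itself).

X → X C C: LEFT RECURSIVE (starts with X)
X → X X X: LEFT RECURSIVE (starts with X)
X → b: starts with b
C → b b: starts with b

The grammar has direct left recursion on: X.

Answer: Yes, X is left-recursive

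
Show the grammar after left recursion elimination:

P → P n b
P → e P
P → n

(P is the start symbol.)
P → e P P'
P → n P'
P' → n b P'
P' → ε

P is directly left-recursive. The standard transformation for
  A → A α₁ | ... | A α_m | β₁ | ... | β_n
is
  A  → β₁ A' | ... | β_n A'
  A' → α₁ A' | ... | α_m A' | ε

P → e P becomes P → e P P'
P → n becomes P → n P'
P → P n b becomes P' → n b P'
Add P' → ε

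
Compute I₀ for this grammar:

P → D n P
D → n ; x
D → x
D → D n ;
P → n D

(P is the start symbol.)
First, augment the grammar with P' → P
I₀ = CLOSURE({ [P' → . P] }):
  [P' → . P] has the dot before P: add [P → . D n P], [P → . n D]
  [P → . D n P] has the dot before D: add [D → . n ; x], [D → . x], [D → . D n ;]
No further items can be added.

I₀ = { [D → . D n ;], [D → . n ; x], [D → . x], [P → . D n P], [P → . n D], [P' → . P] }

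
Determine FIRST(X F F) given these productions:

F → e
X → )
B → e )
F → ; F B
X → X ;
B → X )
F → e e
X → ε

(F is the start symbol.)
{ ')', ';', 'e' }

FIRST sets of the non-terminals involved (from the grammar, by fixed-point iteration):
  FIRST(X) = { ')', ';', ε }
  FIRST(F) = { ';', 'e' }

To compute FIRST(X F F), process the symbols left to right:
Symbol X is a non-terminal. Add FIRST(X) \ {ε} = { ')', ';' }
X is nullable (ε ∈ FIRST(X)), continue to the next symbol.
Symbol F is a non-terminal. Add FIRST(F) \ {ε} = { ';', 'e' }
F is not nullable (ε ∉ FIRST(F)), so stop here.
FIRST(X F F) = { ')', ';', 'e' }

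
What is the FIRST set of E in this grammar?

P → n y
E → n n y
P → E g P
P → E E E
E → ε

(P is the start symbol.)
To compute FIRST(E), examine every production with E on the left-hand side, reading each right-hand side left to right until a non-nullable symbol is reached.

From E → n n y:
  - n is a terminal: add 'n' and stop
From E → ε:
  - ε-production, so ε ∈ FIRST(E)

Collecting: FIRST(E) = { 'n', ε }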